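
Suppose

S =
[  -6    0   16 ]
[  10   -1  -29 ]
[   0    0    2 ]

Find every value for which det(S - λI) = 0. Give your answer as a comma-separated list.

-6, -1, 2

Compute the characteristic polynomial p(λ) = det(λI - S).
Expanding the 3×3 determinant: p(λ) = λ^3 + 5λ^2 - 8λ - 12.
Rational-root test: λ = 2 gives p(2) = 0.
Dividing by (λ - 2) leaves λ^2 + 7λ + 6.
The quadratic factors as (λ + 6)·(λ + 1).
Eigenvalues: -6, -1, 2.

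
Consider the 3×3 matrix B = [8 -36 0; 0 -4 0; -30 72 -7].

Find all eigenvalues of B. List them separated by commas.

-7, -4, 8

The characteristic polynomial is p(t) = det(tI - B).
Cofactor expansion gives p(t) = t^3 + 3t^2 - 60t - 224.
Since p(-4) = 0, t = -4 is a root.
Dividing by (t + 4) leaves t^2 - t - 56.
The quadratic factors as (t + 7)·(t - 8).
Eigenvalues: -7, -4, 8.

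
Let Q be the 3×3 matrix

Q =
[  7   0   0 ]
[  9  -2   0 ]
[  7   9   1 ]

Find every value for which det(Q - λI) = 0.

-2, 1, 7

Q is lower triangular, so its eigenvalues are the diagonal entries.
Diagonal: 7, -2, 1.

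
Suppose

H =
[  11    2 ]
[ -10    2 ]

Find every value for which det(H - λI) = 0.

det(H - μI) = (11 - μ)(2 - μ) - (2)·(-10) = μ^2 - 13μ + 42.
This factors as (μ - 6)·(μ - 7) = 0.
Eigenvalues: 6, 7.

6, 7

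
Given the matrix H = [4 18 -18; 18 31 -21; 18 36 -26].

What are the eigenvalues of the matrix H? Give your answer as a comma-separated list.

The characteristic polynomial is p(s) = det(sI - H).
Expanding the 3×3 determinant: p(s) = s^3 - 9s^2 - 30s + 200.
Try s = 4: p(4) = 0, so 4 is a root.
Factor out (s - 4): p(s) = (s - 4)·(s^2 - 5s - 50).
The quadratic factors as (s + 5)·(s - 10).
Eigenvalues: -5, 4, 10.

-5, 4, 10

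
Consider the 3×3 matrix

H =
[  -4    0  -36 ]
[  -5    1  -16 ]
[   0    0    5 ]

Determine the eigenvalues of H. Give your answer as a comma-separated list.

-4, 1, 5

Set up det(sI - H) = 0.
Expanding along the first row, p(s) = s^3 - 2s^2 - 19s + 20.
Since p(1) = 0, s = 1 is a root.
Factor out (s - 1): p(s) = (s - 1)·(s^2 - s - 20).
The quadratic factors as (s + 4)·(s - 5).
Eigenvalues: -4, 1, 5.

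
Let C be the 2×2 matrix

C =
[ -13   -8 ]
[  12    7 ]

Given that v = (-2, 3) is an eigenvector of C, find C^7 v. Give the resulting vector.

(2, -3)

First find the eigenvalue: Cv = (2, -3) = -1·(-2, 3), so λ = -1.
Then C^7 v = λ^7·v = (-1)^7·(-2, 3) = -1·(-2, 3) = (2, -3).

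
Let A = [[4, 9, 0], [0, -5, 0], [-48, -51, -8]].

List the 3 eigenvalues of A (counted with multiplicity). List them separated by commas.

-8, -5, 4

The characteristic polynomial is p(λ) = det(λI - A).
Cofactor expansion gives p(λ) = λ^3 + 9λ^2 - 12λ - 160.
Try λ = 4: p(4) = 0, so 4 is a root.
Dividing by (λ - 4) leaves λ^2 + 13λ + 40.
The quadratic factors as (λ + 8)·(λ + 5).
Eigenvalues: -8, -5, 4.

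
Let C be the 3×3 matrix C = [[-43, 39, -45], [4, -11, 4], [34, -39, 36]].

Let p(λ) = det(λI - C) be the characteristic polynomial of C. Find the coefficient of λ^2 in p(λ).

The coefficient of λ^2 of det(λI - C) is −trace(C).
trace(C) = (-43) + (-11) + (36) = -18, so the coefficient is 18.

18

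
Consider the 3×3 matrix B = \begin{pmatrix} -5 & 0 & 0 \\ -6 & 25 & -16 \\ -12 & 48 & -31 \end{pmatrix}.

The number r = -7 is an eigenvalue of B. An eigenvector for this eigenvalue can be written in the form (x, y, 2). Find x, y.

We need (B + 7I)v = 0.
B + 7I = [[2, 0, 0], [-6, 32, -16], [-12, 48, -24]].
Row 1: (2)·x + (0)·y + (0)·2 = 0
Row 2: (-6)·x + (32)·y + (-16)·2 = 0
Row 3: (-12)·x + (48)·y + (-24)·2 = 0
Solving gives x = 0, y = 1.
Check: B·(0, 1, 2) = (0, -7, -14) = -7·(0, 1, 2).

0, 1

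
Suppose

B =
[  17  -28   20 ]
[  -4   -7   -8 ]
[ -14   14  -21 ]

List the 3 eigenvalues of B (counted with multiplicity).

-11, -7, 7

Compute the characteristic polynomial p(lambda) = det(lambda·I - B).
Expanding along the first row, p(lambda) = lambda^3 + 11·lambda^2 - 49·lambda - 539.
Try lambda = -7: p(-7) = 0, so -7 is a root.
Factor out (lambda + 7): p(lambda) = (lambda + 7)·(lambda^2 + 4·lambda - 77).
The quadratic factors as (lambda + 11)·(lambda - 7).
Eigenvalues: -11, -7, 7.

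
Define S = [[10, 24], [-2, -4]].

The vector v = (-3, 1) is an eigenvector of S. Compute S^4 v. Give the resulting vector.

(-48, 16)

First find the eigenvalue: Sv = (-6, 2) = 2·(-3, 1), so λ = 2.
Then S^4 v = λ^4·v = 2^4·(-3, 1) = 16·(-3, 1) = (-48, 16).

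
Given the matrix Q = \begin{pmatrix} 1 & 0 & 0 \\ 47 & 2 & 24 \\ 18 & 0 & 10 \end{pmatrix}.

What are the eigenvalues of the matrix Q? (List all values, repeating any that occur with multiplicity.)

1, 2, 10

Set up det(tI - Q) = 0.
Cofactor expansion gives p(t) = t^3 - 13t^2 + 32t - 20.
Try t = 10: p(10) = 0, so 10 is a root.
Dividing by (t - 10) leaves t^2 - 3t + 2.
The quadratic factors as (t - 1)·(t - 2).
Eigenvalues: 1, 2, 10.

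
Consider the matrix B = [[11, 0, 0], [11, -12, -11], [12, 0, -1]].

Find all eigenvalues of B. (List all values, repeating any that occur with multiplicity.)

-12, -1, 11

The characteristic polynomial is p(r) = det(rI - B).
Expanding the 3×3 determinant: p(r) = r^3 + 2r^2 - 131r - 132.
Since p(-1) = 0, r = -1 is a root.
Factor out (r + 1): p(r) = (r + 1)·(r^2 + r - 132).
The quadratic factors as (r + 12)·(r - 11).
Eigenvalues: -12, -1, 11.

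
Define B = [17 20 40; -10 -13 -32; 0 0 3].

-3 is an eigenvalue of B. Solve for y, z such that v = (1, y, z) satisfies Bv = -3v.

-1, 0

We need (B + 3I)v = 0.
B + 3I = [[20, 20, 40], [-10, -10, -32], [0, 0, 6]].
Row 1: (20)·1 + (20)·y + (40)·z = 0
Row 2: (-10)·1 + (-10)·y + (-32)·z = 0
Row 3: (0)·1 + (0)·y + (6)·z = 0
Solving gives y = -1, z = 0.
Check: B·(1, -1, 0) = (-3, 3, 0) = -3·(1, -1, 0).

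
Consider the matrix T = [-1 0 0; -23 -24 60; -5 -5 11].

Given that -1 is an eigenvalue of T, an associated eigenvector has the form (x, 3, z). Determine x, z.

-3, 0

We need (T + 1I)v = 0.
T + 1I = [[0, 0, 0], [-23, -23, 60], [-5, -5, 12]].
Row 1: (0)·x + (0)·3 + (0)·z = 0
Row 2: (-23)·x + (-23)·3 + (60)·z = 0
Row 3: (-5)·x + (-5)·3 + (12)·z = 0
Solving gives x = -3, z = 0.
Check: T·(-3, 3, 0) = (3, -3, 0) = -1·(-3, 3, 0).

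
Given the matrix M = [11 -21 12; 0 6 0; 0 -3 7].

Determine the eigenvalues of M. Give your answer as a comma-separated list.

6, 7, 11

The characteristic polynomial is p(λ) = det(λI - M).
Cofactor expansion gives p(λ) = λ^3 - 24λ^2 + 185λ - 462.
Try λ = 6: p(6) = 0, so 6 is a root.
Factor out (λ - 6): p(λ) = (λ - 6)·(λ^2 - 18λ + 77).
The quadratic factors as (λ - 7)·(λ - 11).
Eigenvalues: 6, 7, 11.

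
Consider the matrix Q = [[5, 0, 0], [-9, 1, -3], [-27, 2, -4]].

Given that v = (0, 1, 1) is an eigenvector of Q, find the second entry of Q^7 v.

First find the eigenvalue: Qv = (0, -2, -2) = -2·(0, 1, 1), so λ = -2.
Then Q^7 v = λ^7·v = (-2)^7·(0, 1, 1) = -128·(0, 1, 1) = (0, -128, -128).

-128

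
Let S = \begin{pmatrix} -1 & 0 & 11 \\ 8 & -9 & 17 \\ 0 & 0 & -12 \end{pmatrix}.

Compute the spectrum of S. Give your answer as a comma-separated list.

-12, -9, -1

The characteristic polynomial is p(λ) = det(λI - S).
Expanding the 3×3 determinant: p(λ) = λ^3 + 22λ^2 + 129λ + 108.
Try λ = -1: p(-1) = 0, so -1 is a root.
Dividing by (λ + 1) leaves λ^2 + 21λ + 108.
The quadratic factors as (λ + 12)·(λ + 9).
Eigenvalues: -12, -9, -1.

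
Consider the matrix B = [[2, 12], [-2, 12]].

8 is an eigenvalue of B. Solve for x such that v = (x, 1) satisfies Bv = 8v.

We need (B - 8I)v = 0.
B - 8I = [[-6, 12], [-2, 4]].
Row 1: (-6)·x + (12)·1 = 0
Row 2: (-2)·x + (4)·1 = 0
Solving gives x = 2.
Check: B·(2, 1) = (16, 8) = 8·(2, 1).

2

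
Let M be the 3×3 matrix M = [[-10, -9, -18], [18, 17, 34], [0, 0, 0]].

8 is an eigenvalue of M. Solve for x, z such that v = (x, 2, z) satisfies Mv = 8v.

-1, 0

We need (M - 8I)v = 0.
M - 8I = [[-18, -9, -18], [18, 9, 34], [0, 0, -8]].
Row 1: (-18)·x + (-9)·2 + (-18)·z = 0
Row 2: (18)·x + (9)·2 + (34)·z = 0
Row 3: (0)·x + (0)·2 + (-8)·z = 0
Solving gives x = -1, z = 0.
Check: M·(-1, 2, 0) = (-8, 16, 0) = 8·(-1, 2, 0).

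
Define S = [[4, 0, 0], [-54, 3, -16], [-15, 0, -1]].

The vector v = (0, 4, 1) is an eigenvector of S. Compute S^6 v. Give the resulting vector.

(0, 4, 1)

First find the eigenvalue: Sv = (0, -4, -1) = -1·(0, 4, 1), so λ = -1.
Then S^6 v = λ^6·v = (-1)^6·(0, 4, 1) = 1·(0, 4, 1) = (0, 4, 1).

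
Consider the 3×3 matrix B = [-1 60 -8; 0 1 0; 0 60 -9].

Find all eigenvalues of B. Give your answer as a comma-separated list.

-9, -1, 1

Compute the characteristic polynomial p(λ) = det(λI - B).
Expanding the 3×3 determinant: p(λ) = λ^3 + 9λ^2 - λ - 9.
Try λ = -1: p(-1) = 0, so -1 is a root.
Factor out (λ + 1): p(λ) = (λ + 1)·(λ^2 + 8λ - 9).
The quadratic factors as (λ + 9)·(λ - 1).
Eigenvalues: -9, -1, 1.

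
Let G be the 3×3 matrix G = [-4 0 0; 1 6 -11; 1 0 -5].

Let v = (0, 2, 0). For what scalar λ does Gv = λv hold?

6

Compute Gv: G·(0, 2, 0) = (0, 12, 0).
Since Gv = λv, compare component 2: 12 = λ·2, so λ = 6.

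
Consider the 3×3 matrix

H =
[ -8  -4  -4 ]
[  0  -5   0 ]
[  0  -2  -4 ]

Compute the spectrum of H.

-8, -5, -4

Compute the characteristic polynomial p(μ) = det(μI - H).
Expanding along the first row, p(μ) = μ^3 + 17μ^2 + 92μ + 160.
Rational-root test: μ = -4 gives p(-4) = 0.
Factor out (μ + 4): p(μ) = (μ + 4)·(μ^2 + 13μ + 40).
The quadratic factors as (μ + 8)·(μ + 5).
Eigenvalues: -8, -5, -4.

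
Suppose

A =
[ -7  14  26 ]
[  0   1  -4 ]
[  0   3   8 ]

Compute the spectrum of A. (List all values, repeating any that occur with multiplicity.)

-7, 4, 5

Set up det(sI - A) = 0.
Cofactor expansion gives p(s) = s^3 - 2s^2 - 43s + 140.
Rational-root test: s = -7 gives p(-7) = 0.
Dividing by (s + 7) leaves s^2 - 9s + 20.
The quadratic factors as (s - 4)·(s - 5).
Eigenvalues: -7, 4, 5.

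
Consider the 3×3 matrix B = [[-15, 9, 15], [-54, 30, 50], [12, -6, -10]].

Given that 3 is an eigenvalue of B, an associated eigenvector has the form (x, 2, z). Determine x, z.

1, 0

We need (B - 3I)v = 0.
B - 3I = [[-18, 9, 15], [-54, 27, 50], [12, -6, -13]].
Row 1: (-18)·x + (9)·2 + (15)·z = 0
Row 2: (-54)·x + (27)·2 + (50)·z = 0
Row 3: (12)·x + (-6)·2 + (-13)·z = 0
Solving gives x = 1, z = 0.
Check: B·(1, 2, 0) = (3, 6, 0) = 3·(1, 2, 0).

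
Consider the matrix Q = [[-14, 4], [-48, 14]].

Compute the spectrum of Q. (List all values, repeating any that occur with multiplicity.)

-2, 2

det(Q - sI) = (-14 - s)(14 - s) - (4)·(-48) = s^2 - 4.
This factors as (s + 2)·(s - 2) = 0.
Eigenvalues: -2, 2.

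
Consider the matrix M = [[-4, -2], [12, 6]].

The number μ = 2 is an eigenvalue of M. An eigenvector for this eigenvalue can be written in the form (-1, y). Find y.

3

We need (M - 2I)v = 0.
M - 2I = [[-6, -2], [12, 4]].
Row 1: (-6)·-1 + (-2)·y = 0
Row 2: (12)·-1 + (4)·y = 0
Solving gives y = 3.
Check: M·(-1, 3) = (-2, 6) = 2·(-1, 3).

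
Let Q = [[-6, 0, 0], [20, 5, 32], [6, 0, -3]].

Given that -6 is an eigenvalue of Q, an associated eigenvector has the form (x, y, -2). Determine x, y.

We need (Q + 6I)v = 0.
Q + 6I = [[0, 0, 0], [20, 11, 32], [6, 0, 3]].
Row 1: (0)·x + (0)·y + (0)·-2 = 0
Row 2: (20)·x + (11)·y + (32)·-2 = 0
Row 3: (6)·x + (0)·y + (3)·-2 = 0
Solving gives x = 1, y = 4.
Check: Q·(1, 4, -2) = (-6, -24, 12) = -6·(1, 4, -2).

1, 4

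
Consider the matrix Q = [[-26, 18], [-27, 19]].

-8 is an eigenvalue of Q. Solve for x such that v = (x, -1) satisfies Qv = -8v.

We need (Q + 8I)v = 0.
Q + 8I = [[-18, 18], [-27, 27]].
Row 1: (-18)·x + (18)·-1 = 0
Row 2: (-27)·x + (27)·-1 = 0
Solving gives x = -1.
Check: Q·(-1, -1) = (8, 8) = -8·(-1, -1).

-1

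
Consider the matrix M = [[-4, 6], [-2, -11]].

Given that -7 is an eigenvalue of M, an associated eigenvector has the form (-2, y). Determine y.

1

We need (M + 7I)v = 0.
M + 7I = [[3, 6], [-2, -4]].
Row 1: (3)·-2 + (6)·y = 0
Row 2: (-2)·-2 + (-4)·y = 0
Solving gives y = 1.
Check: M·(-2, 1) = (14, -7) = -7·(-2, 1).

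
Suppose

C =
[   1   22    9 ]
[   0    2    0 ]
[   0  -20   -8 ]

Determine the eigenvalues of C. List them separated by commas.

Compute the characteristic polynomial p(lambda) = det(lambda·I - C).
Expanding along the first row, p(lambda) = lambda^3 + 5·lambda^2 - 22·lambda + 16.
Try lambda = -8: p(-8) = 0, so -8 is a root.
Factor out (lambda + 8): p(lambda) = (lambda + 8)·(lambda^2 - 3·lambda + 2).
The quadratic factors as (lambda - 1)·(lambda - 2).
Eigenvalues: -8, 1, 2.

-8, 1, 2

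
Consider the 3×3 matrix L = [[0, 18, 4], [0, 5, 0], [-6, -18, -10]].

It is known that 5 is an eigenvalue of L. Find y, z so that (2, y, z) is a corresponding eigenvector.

We need (L - 5I)v = 0.
L - 5I = [[-5, 18, 4], [0, 0, 0], [-6, -18, -15]].
Row 1: (-5)·2 + (18)·y + (4)·z = 0
Row 2: (0)·2 + (0)·y + (0)·z = 0
Row 3: (-6)·2 + (-18)·y + (-15)·z = 0
Solving gives y = 1, z = -2.
Check: L·(2, 1, -2) = (10, 5, -10) = 5·(2, 1, -2).

1, -2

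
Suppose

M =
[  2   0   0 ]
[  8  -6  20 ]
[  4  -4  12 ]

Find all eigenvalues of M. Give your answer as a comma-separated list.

2, 2, 4

Compute the characteristic polynomial p(r) = det(rI - M).
Expanding the 3×3 determinant: p(r) = r^3 - 8r^2 + 20r - 16.
Try r = 4: p(4) = 0, so 4 is a root.
Dividing by (r - 4) leaves r^2 - 4r + 4.
The quadratic factor is (r - 2)^2.
Eigenvalues: 2, 2, 4.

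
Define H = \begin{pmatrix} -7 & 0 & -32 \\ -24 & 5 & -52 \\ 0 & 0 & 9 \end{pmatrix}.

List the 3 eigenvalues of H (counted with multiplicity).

Set up det(lambda·I - H) = 0.
Cofactor expansion gives p(lambda) = lambda^3 - 7·lambda^2 - 53·lambda + 315.
Rational-root test: lambda = 9 gives p(9) = 0.
Factor out (lambda - 9): p(lambda) = (lambda - 9)·(lambda^2 + 2·lambda - 35).
The quadratic factors as (lambda + 7)·(lambda - 5).
Eigenvalues: -7, 5, 9.

-7, 5, 9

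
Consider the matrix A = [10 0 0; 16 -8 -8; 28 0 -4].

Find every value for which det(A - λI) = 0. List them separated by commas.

-8, -4, 10

Set up det(μI - A) = 0.
Expanding the 3×3 determinant: p(μ) = μ^3 + 2μ^2 - 88μ - 320.
Try μ = -4: p(-4) = 0, so -4 is a root.
Dividing by (μ + 4) leaves μ^2 - 2μ - 80.
The quadratic factors as (μ + 8)·(μ - 10).
Eigenvalues: -8, -4, 10.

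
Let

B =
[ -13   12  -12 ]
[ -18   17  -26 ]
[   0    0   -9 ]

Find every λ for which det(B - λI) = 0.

-9, -1, 5

The characteristic polynomial is p(μ) = det(μI - B).
Expanding the 3×3 determinant: p(μ) = μ^3 + 5μ^2 - 41μ - 45.
Since p(-1) = 0, μ = -1 is a root.
Factor out (μ + 1): p(μ) = (μ + 1)·(μ^2 + 4μ - 45).
The quadratic factors as (μ + 9)·(μ - 5).
Eigenvalues: -9, -1, 5.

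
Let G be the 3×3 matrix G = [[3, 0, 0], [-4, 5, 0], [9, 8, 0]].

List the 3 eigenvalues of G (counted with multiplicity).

G is lower triangular, so its eigenvalues are the diagonal entries.
Diagonal: 3, 5, 0.

0, 3, 5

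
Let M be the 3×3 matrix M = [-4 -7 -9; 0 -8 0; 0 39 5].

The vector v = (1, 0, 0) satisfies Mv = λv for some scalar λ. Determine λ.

Compute Mv: M·(1, 0, 0) = (-4, 0, 0).
Since Mv = λv, compare component 1: -4 = λ·1, so λ = -4.

-4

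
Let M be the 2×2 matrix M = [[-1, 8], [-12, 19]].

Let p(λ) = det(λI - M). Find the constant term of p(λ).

p(λ) = λ^2 - 18λ + 77.
The constant term is 77.

77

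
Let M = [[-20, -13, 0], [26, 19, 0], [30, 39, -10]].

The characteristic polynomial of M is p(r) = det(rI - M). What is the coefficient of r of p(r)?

-32

p(r) = r^3 + 11r^2 - 32r - 420.
The coefficient of r is -32.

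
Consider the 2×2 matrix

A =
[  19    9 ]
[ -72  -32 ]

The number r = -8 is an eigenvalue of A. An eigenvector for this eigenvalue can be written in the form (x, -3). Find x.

We need (A + 8I)v = 0.
A + 8I = [[27, 9], [-72, -24]].
Row 1: (27)·x + (9)·-3 = 0
Row 2: (-72)·x + (-24)·-3 = 0
Solving gives x = 1.
Check: A·(1, -3) = (-8, 24) = -8·(1, -3).

1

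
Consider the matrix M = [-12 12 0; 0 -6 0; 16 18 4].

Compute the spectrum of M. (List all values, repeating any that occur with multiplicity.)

-12, -6, 4

The characteristic polynomial is p(lambda) = det(lambda·I - M).
Expanding the 3×3 determinant: p(lambda) = lambda^3 + 14·lambda^2 - 288.
Since p(4) = 0, lambda = 4 is a root.
Dividing by (lambda - 4) leaves lambda^2 + 18·lambda + 72.
The quadratic factors as (lambda + 12)·(lambda + 6).
Eigenvalues: -12, -6, 4.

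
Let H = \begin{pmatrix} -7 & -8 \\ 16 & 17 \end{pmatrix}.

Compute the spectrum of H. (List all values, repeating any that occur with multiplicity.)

det(H - lambda·I) = (-7 - lambda)(17 - lambda) - (-8)·(16) = lambda^2 - 10·lambda + 9.
This factors as (lambda - 1)·(lambda - 9) = 0.
Eigenvalues: 1, 9.

1, 9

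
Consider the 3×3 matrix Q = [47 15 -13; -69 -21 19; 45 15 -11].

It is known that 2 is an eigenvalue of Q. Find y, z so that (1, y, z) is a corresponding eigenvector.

We need (Q - 2I)v = 0.
Q - 2I = [[45, 15, -13], [-69, -23, 19], [45, 15, -13]].
Row 1: (45)·1 + (15)·y + (-13)·z = 0
Row 2: (-69)·1 + (-23)·y + (19)·z = 0
Row 3: (45)·1 + (15)·y + (-13)·z = 0
Solving gives y = -3, z = 0.
Check: Q·(1, -3, 0) = (2, -6, 0) = 2·(1, -3, 0).

-3, 0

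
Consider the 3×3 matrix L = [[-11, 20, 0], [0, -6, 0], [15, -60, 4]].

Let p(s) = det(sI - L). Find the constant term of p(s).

-264

p(s) = s^3 + 13s^2 - 2s - 264.
The constant term is -264.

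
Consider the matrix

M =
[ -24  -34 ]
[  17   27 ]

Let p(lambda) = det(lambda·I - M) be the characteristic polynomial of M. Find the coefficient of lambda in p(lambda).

-3

The coefficient of lambda of det(lambda·I - M) is −trace(M).
trace(M) = (-24) + (27) = 3, so the coefficient is -3.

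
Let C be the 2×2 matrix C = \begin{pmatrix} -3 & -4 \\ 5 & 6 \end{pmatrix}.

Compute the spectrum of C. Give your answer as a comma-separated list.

1, 2

det(C - sI) = (-3 - s)(6 - s) - (-4)·(5) = s^2 - 3s + 2.
This factors as (s - 1)·(s - 2) = 0.
Eigenvalues: 1, 2.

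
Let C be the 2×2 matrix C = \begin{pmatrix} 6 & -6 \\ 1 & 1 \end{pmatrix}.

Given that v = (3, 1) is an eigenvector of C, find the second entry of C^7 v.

First find the eigenvalue: Cv = (12, 4) = 4·(3, 1), so λ = 4.
Then C^7 v = λ^7·v = 4^7·(3, 1) = 16384·(3, 1) = (49152, 16384).

16384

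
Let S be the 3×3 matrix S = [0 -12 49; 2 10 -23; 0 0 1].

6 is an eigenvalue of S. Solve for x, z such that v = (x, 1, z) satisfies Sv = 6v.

We need (S - 6I)v = 0.
S - 6I = [[-6, -12, 49], [2, 4, -23], [0, 0, -5]].
Row 1: (-6)·x + (-12)·1 + (49)·z = 0
Row 2: (2)·x + (4)·1 + (-23)·z = 0
Row 3: (0)·x + (0)·1 + (-5)·z = 0
Solving gives x = -2, z = 0.
Check: S·(-2, 1, 0) = (-12, 6, 0) = 6·(-2, 1, 0).

-2, 0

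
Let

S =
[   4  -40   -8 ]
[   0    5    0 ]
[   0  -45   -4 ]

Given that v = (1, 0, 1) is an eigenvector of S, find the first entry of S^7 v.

-16384

First find the eigenvalue: Sv = (-4, 0, -4) = -4·(1, 0, 1), so λ = -4.
Then S^7 v = λ^7·v = (-4)^7·(1, 0, 1) = -16384·(1, 0, 1) = (-16384, 0, -16384).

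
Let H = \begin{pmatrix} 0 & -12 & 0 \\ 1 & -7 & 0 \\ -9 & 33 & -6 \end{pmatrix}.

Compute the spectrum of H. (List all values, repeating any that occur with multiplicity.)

Compute the characteristic polynomial p(λ) = det(λI - H).
Cofactor expansion gives p(λ) = λ^3 + 13λ^2 + 54λ + 72.
Try λ = -4: p(-4) = 0, so -4 is a root.
Factor out (λ + 4): p(λ) = (λ + 4)·(λ^2 + 9λ + 18).
The quadratic factors as (λ + 6)·(λ + 3).
Eigenvalues: -6, -4, -3.

-6, -4, -3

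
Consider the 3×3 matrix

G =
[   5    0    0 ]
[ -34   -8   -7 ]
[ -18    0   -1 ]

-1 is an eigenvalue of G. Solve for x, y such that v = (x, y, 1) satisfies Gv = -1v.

We need (G + 1I)v = 0.
G + 1I = [[6, 0, 0], [-34, -7, -7], [-18, 0, 0]].
Row 1: (6)·x + (0)·y + (0)·1 = 0
Row 2: (-34)·x + (-7)·y + (-7)·1 = 0
Row 3: (-18)·x + (0)·y + (0)·1 = 0
Solving gives x = 0, y = -1.
Check: G·(0, -1, 1) = (0, 1, -1) = -1·(0, -1, 1).

0, -1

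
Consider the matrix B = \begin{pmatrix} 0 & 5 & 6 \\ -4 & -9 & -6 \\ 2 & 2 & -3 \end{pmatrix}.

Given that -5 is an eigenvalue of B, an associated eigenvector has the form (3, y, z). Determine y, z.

-3, 0

We need (B + 5I)v = 0.
B + 5I = [[5, 5, 6], [-4, -4, -6], [2, 2, 2]].
Row 1: (5)·3 + (5)·y + (6)·z = 0
Row 2: (-4)·3 + (-4)·y + (-6)·z = 0
Row 3: (2)·3 + (2)·y + (2)·z = 0
Solving gives y = -3, z = 0.
Check: B·(3, -3, 0) = (-15, 15, 0) = -5·(3, -3, 0).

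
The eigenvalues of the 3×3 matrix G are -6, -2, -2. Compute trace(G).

trace(G) is the sum of the eigenvalues: (-6) + (-2) + (-2) = -10.

-10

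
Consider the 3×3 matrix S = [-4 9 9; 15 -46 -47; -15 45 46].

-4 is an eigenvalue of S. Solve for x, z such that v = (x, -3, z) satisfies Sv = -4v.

1, 3

We need (S + 4I)v = 0.
S + 4I = [[0, 9, 9], [15, -42, -47], [-15, 45, 50]].
Row 1: (0)·x + (9)·-3 + (9)·z = 0
Row 2: (15)·x + (-42)·-3 + (-47)·z = 0
Row 3: (-15)·x + (45)·-3 + (50)·z = 0
Solving gives x = 1, z = 3.
Check: S·(1, -3, 3) = (-4, 12, -12) = -4·(1, -3, 3).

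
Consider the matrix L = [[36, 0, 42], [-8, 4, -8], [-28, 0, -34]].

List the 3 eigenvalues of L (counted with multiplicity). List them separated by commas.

-6, 4, 8

Compute the characteristic polynomial p(λ) = det(λI - L).
Expanding along the first row, p(λ) = λ^3 - 6λ^2 - 40λ + 192.
Try λ = 4: p(4) = 0, so 4 is a root.
Factor out (λ - 4): p(λ) = (λ - 4)·(λ^2 - 2λ - 48).
The quadratic factors as (λ + 6)·(λ - 8).
Eigenvalues: -6, 4, 8.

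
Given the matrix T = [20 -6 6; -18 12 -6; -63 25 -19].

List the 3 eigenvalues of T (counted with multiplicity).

2, 5, 6

Set up det(rI - T) = 0.
Expanding along the first row, p(r) = r^3 - 13r^2 + 52r - 60.
Since p(6) = 0, r = 6 is a root.
Dividing by (r - 6) leaves r^2 - 7r + 10.
The quadratic factors as (r - 2)·(r - 5).
Eigenvalues: 2, 5, 6.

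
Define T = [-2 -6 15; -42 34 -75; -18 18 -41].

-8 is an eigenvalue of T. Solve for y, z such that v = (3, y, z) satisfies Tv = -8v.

We need (T + 8I)v = 0.
T + 8I = [[6, -6, 15], [-42, 42, -75], [-18, 18, -33]].
Row 1: (6)·3 + (-6)·y + (15)·z = 0
Row 2: (-42)·3 + (42)·y + (-75)·z = 0
Row 3: (-18)·3 + (18)·y + (-33)·z = 0
Solving gives y = 3, z = 0.
Check: T·(3, 3, 0) = (-24, -24, 0) = -8·(3, 3, 0).

3, 0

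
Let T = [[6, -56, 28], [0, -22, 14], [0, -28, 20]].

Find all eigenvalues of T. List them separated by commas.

-8, 6, 6

The characteristic polynomial is p(t) = det(tI - T).
Cofactor expansion gives p(t) = t^3 - 4t^2 - 60t + 288.
Try t = 6: p(6) = 0, so 6 is a root.
Dividing by (t - 6) leaves t^2 + 2t - 48.
The quadratic factors as (t + 8)·(t - 6).
Eigenvalues: -8, 6, 6.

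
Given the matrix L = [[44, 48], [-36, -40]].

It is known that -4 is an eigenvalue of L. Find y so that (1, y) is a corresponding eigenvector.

-1

We need (L + 4I)v = 0.
L + 4I = [[48, 48], [-36, -36]].
Row 1: (48)·1 + (48)·y = 0
Row 2: (-36)·1 + (-36)·y = 0
Solving gives y = -1.
Check: L·(1, -1) = (-4, 4) = -4·(1, -1).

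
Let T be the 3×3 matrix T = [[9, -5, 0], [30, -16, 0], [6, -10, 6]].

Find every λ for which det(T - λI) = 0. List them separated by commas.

-6, -1, 6

Compute the characteristic polynomial p(s) = det(sI - T).
Expanding the 3×3 determinant: p(s) = s^3 + s^2 - 36s - 36.
Since p(-1) = 0, s = -1 is a root.
Factor out (s + 1): p(s) = (s + 1)·(s^2 - 36).
The quadratic factors as (s + 6)·(s - 6).
Eigenvalues: -6, -1, 6.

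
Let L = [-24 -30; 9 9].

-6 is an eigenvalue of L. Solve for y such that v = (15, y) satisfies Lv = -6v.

We need (L + 6I)v = 0.
L + 6I = [[-18, -30], [9, 15]].
Row 1: (-18)·15 + (-30)·y = 0
Row 2: (9)·15 + (15)·y = 0
Solving gives y = -9.
Check: L·(15, -9) = (-90, 54) = -6·(15, -9).

-9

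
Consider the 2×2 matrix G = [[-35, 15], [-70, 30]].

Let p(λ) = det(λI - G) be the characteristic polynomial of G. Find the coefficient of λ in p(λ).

5

The coefficient of λ of det(λI - G) is −trace(G).
trace(G) = (-35) + (30) = -5, so the coefficient is 5.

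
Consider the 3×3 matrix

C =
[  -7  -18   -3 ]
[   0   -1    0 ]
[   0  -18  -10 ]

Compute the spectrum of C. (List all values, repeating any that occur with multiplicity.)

-10, -7, -1

The characteristic polynomial is p(λ) = det(λI - C).
Expanding the 3×3 determinant: p(λ) = λ^3 + 18λ^2 + 87λ + 70.
Try λ = -7: p(-7) = 0, so -7 is a root.
Factor out (λ + 7): p(λ) = (λ + 7)·(λ^2 + 11λ + 10).
The quadratic factors as (λ + 10)·(λ + 1).
Eigenvalues: -10, -7, -1.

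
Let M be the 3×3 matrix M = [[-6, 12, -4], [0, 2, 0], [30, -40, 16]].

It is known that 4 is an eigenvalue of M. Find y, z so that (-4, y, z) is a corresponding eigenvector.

We need (M - 4I)v = 0.
M - 4I = [[-10, 12, -4], [0, -2, 0], [30, -40, 12]].
Row 1: (-10)·-4 + (12)·y + (-4)·z = 0
Row 2: (0)·-4 + (-2)·y + (0)·z = 0
Row 3: (30)·-4 + (-40)·y + (12)·z = 0
Solving gives y = 0, z = 10.
Check: M·(-4, 0, 10) = (-16, 0, 40) = 4·(-4, 0, 10).

0, 10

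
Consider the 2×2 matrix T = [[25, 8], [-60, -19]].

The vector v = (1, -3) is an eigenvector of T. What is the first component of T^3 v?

1

First find the eigenvalue: Tv = (1, -3) = 1·(1, -3), so λ = 1.
Then T^3 v = λ^3·v = 1^3·(1, -3) = 1·(1, -3) = (1, -3).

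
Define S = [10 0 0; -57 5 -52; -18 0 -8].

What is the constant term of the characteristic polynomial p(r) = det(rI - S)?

400

p(0) = det(0·I − S) = det(−S) = (−1)^3·det(S).
det(S) = -400, so p(0) = 400.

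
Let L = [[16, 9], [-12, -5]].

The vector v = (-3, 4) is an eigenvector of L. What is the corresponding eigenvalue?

Compute Lv: L·(-3, 4) = (-12, 16).
Since Lv = λv, compare component 1: -12 = λ·-3, so λ = 4.

4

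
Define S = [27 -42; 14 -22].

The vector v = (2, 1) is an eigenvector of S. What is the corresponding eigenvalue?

6

Compute Sv: S·(2, 1) = (12, 6).
Since Sv = λv, compare component 1: 12 = λ·2, so λ = 6.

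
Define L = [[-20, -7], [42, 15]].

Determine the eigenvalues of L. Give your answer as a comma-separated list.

det(L - rI) = (-20 - r)(15 - r) - (-7)·(42) = r^2 + 5r - 6.
This factors as (r + 6)·(r - 1) = 0.
Eigenvalues: -6, 1.

-6, 1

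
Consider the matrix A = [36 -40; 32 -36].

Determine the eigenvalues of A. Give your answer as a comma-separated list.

-4, 4

det(A - λI) = (36 - λ)(-36 - λ) - (-40)·(32) = λ^2 - 16.
This factors as (λ + 4)·(λ - 4) = 0.
Eigenvalues: -4, 4.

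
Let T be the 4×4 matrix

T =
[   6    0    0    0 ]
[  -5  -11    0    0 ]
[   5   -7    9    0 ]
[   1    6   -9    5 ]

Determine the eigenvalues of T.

T is lower triangular, so its eigenvalues are the diagonal entries.
Diagonal: 6, -11, 9, 5.

-11, 5, 6, 9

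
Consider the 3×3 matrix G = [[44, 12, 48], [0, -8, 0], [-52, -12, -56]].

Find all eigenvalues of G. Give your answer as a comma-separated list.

-8, -8, -4

Compute the characteristic polynomial p(r) = det(rI - G).
Cofactor expansion gives p(r) = r^3 + 20r^2 + 128r + 256.
Try r = -4: p(-4) = 0, so -4 is a root.
Dividing by (r + 4) leaves r^2 + 16r + 64.
The quadratic factor is (r + 8)^2.
Eigenvalues: -8, -8, -4.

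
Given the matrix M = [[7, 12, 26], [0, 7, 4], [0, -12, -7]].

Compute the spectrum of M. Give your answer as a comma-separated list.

The characteristic polynomial is p(t) = det(tI - M).
Expanding the 3×3 determinant: p(t) = t^3 - 7t^2 - t + 7.
Since p(1) = 0, t = 1 is a root.
Factor out (t - 1): p(t) = (t - 1)·(t^2 - 6t - 7).
The quadratic factors as (t + 1)·(t - 7).
Eigenvalues: -1, 1, 7.

-1, 1, 7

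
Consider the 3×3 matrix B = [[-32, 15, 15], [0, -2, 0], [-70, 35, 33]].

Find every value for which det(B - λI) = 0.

-2, -2, 3

The characteristic polynomial is p(λ) = det(λI - B).
Expanding the 3×3 determinant: p(λ) = λ^3 + λ^2 - 8λ - 12.
Since p(-2) = 0, λ = -2 is a root.
Dividing by (λ + 2) leaves λ^2 - λ - 6.
The quadratic factors as (λ + 2)·(λ - 3).
Eigenvalues: -2, -2, 3.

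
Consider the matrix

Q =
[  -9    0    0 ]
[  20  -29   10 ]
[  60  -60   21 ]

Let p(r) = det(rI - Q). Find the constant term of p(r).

-81

p(r) = r^3 + 17r^2 + 63r - 81.
The constant term is -81.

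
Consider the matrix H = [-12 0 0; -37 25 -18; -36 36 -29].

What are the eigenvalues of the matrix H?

-12, -11, 7

Compute the characteristic polynomial p(lambda) = det(lambda·I - H).
Expanding the 3×3 determinant: p(lambda) = lambda^3 + 16·lambda^2 - 29·lambda - 924.
Try lambda = -11: p(-11) = 0, so -11 is a root.
Factor out (lambda + 11): p(lambda) = (lambda + 11)·(lambda^2 + 5·lambda - 84).
The quadratic factors as (lambda + 12)·(lambda - 7).
Eigenvalues: -12, -11, 7.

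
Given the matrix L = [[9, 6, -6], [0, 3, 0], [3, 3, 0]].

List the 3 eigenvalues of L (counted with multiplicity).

3, 3, 6

The characteristic polynomial is p(r) = det(rI - L).
Cofactor expansion gives p(r) = r^3 - 12r^2 + 45r - 54.
Since p(3) = 0, r = 3 is a root.
Factor out (r - 3): p(r) = (r - 3)·(r^2 - 9r + 18).
The quadratic factors as (r - 3)·(r - 6).
Eigenvalues: 3, 3, 6.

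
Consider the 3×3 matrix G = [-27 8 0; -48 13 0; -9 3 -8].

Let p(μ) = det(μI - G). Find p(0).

264

p(0) = det(0·I − G) = det(−G) = (−1)^3·det(G).
det(G) = -264, so p(0) = 264.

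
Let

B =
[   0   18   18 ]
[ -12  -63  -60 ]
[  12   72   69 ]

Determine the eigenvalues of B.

-3, 0, 9

The characteristic polynomial is p(λ) = det(λI - B).
Expanding the 3×3 determinant: p(λ) = λ^3 - 6λ^2 - 27λ.
Since p(0) = 0, λ = 0 is a root.
Dividing by λ leaves λ^2 - 6λ - 27.
The quadratic factors as (λ + 3)·(λ - 9).
Eigenvalues: -3, 0, 9.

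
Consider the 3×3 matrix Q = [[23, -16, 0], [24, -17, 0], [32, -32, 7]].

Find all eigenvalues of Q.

-1, 7, 7

The characteristic polynomial is p(μ) = det(μI - Q).
Expanding the 3×3 determinant: p(μ) = μ^3 - 13μ^2 + 35μ + 49.
Rational-root test: μ = 7 gives p(7) = 0.
Dividing by (μ - 7) leaves μ^2 - 6μ - 7.
The quadratic factors as (μ + 1)·(μ - 7).
Eigenvalues: -1, 7, 7.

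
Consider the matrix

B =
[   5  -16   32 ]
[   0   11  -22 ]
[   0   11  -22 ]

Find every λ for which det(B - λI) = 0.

-11, 0, 5

Compute the characteristic polynomial p(μ) = det(μI - B).
Cofactor expansion gives p(μ) = μ^3 + 6μ^2 - 55μ.
Since p(0) = 0, μ = 0 is a root.
Factor out μ: p(μ) = μ·(μ^2 + 6μ - 55).
The quadratic factors as (μ + 11)·(μ - 5).
Eigenvalues: -11, 0, 5.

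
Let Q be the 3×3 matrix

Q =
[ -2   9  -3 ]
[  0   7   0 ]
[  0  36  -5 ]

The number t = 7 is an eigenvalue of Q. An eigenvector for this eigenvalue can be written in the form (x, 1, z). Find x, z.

We need (Q - 7I)v = 0.
Q - 7I = [[-9, 9, -3], [0, 0, 0], [0, 36, -12]].
Row 1: (-9)·x + (9)·1 + (-3)·z = 0
Row 2: (0)·x + (0)·1 + (0)·z = 0
Row 3: (0)·x + (36)·1 + (-12)·z = 0
Solving gives x = 0, z = 3.
Check: Q·(0, 1, 3) = (0, 7, 21) = 7·(0, 1, 3).

0, 3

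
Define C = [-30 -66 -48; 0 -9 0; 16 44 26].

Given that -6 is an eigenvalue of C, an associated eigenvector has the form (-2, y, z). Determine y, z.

0, 1

We need (C + 6I)v = 0.
C + 6I = [[-24, -66, -48], [0, -3, 0], [16, 44, 32]].
Row 1: (-24)·-2 + (-66)·y + (-48)·z = 0
Row 2: (0)·-2 + (-3)·y + (0)·z = 0
Row 3: (16)·-2 + (44)·y + (32)·z = 0
Solving gives y = 0, z = 1.
Check: C·(-2, 0, 1) = (12, 0, -6) = -6·(-2, 0, 1).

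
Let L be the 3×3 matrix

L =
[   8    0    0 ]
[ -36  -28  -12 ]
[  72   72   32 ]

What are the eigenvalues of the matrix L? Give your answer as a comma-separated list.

-4, 8, 8

Set up det(λI - L) = 0.
Cofactor expansion gives p(λ) = λ^3 - 12λ^2 + 256.
Try λ = 8: p(8) = 0, so 8 is a root.
Dividing by (λ - 8) leaves λ^2 - 4λ - 32.
The quadratic factors as (λ + 4)·(λ - 8).
Eigenvalues: -4, 8, 8.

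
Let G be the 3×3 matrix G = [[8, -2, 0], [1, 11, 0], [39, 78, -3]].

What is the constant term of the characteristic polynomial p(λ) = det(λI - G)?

270

p(0) = det(0·I − G) = det(−G) = (−1)^3·det(G).
det(G) = -270, so p(0) = 270.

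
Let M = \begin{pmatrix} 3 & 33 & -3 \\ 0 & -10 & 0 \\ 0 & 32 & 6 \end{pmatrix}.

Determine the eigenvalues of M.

-10, 3, 6

The characteristic polynomial is p(λ) = det(λI - M).
Cofactor expansion gives p(λ) = λ^3 + λ^2 - 72λ + 180.
Since p(6) = 0, λ = 6 is a root.
Dividing by (λ - 6) leaves λ^2 + 7λ - 30.
The quadratic factors as (λ + 10)·(λ - 3).
Eigenvalues: -10, 3, 6.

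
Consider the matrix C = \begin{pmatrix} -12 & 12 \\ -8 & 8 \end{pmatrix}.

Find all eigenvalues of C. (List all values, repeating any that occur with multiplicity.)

-4, 0

det(C - lambda·I) = (-12 - lambda)(8 - lambda) - (12)·(-8) = lambda^2 + 4·lambda.
This factors as (lambda + 4)·lambda = 0.
Eigenvalues: -4, 0.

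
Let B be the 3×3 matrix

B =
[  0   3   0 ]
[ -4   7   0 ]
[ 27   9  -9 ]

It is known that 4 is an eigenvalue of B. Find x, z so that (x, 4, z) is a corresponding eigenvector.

3, 9

We need (B - 4I)v = 0.
B - 4I = [[-4, 3, 0], [-4, 3, 0], [27, 9, -13]].
Row 1: (-4)·x + (3)·4 + (0)·z = 0
Row 2: (-4)·x + (3)·4 + (0)·z = 0
Row 3: (27)·x + (9)·4 + (-13)·z = 0
Solving gives x = 3, z = 9.
Check: B·(3, 4, 9) = (12, 16, 36) = 4·(3, 4, 9).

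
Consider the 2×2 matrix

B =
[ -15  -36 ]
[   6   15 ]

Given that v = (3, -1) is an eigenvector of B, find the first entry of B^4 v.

First find the eigenvalue: Bv = (-9, 3) = -3·(3, -1), so λ = -3.
Then B^4 v = λ^4·v = (-3)^4·(3, -1) = 81·(3, -1) = (243, -81).

243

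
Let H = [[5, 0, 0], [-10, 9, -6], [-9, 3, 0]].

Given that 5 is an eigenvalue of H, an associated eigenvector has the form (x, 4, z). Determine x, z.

-2, 6

We need (H - 5I)v = 0.
H - 5I = [[0, 0, 0], [-10, 4, -6], [-9, 3, -5]].
Row 1: (0)·x + (0)·4 + (0)·z = 0
Row 2: (-10)·x + (4)·4 + (-6)·z = 0
Row 3: (-9)·x + (3)·4 + (-5)·z = 0
Solving gives x = -2, z = 6.
Check: H·(-2, 4, 6) = (-10, 20, 30) = 5·(-2, 4, 6).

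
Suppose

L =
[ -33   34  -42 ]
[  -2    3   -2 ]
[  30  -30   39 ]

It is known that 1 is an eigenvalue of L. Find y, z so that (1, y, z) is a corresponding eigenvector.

We need (L - 1I)v = 0.
L - 1I = [[-34, 34, -42], [-2, 2, -2], [30, -30, 38]].
Row 1: (-34)·1 + (34)·y + (-42)·z = 0
Row 2: (-2)·1 + (2)·y + (-2)·z = 0
Row 3: (30)·1 + (-30)·y + (38)·z = 0
Solving gives y = 1, z = 0.
Check: L·(1, 1, 0) = (1, 1, 0) = 1·(1, 1, 0).

1, 0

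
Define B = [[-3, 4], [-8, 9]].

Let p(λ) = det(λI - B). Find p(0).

5

p(0) = det(0·I − B) = det(−B) = (−1)^2·det(B).
det(B) = 5, so p(0) = 5.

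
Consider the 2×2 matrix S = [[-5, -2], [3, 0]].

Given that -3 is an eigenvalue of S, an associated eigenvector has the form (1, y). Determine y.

-1

We need (S + 3I)v = 0.
S + 3I = [[-2, -2], [3, 3]].
Row 1: (-2)·1 + (-2)·y = 0
Row 2: (3)·1 + (3)·y = 0
Solving gives y = -1.
Check: S·(1, -1) = (-3, 3) = -3·(1, -1).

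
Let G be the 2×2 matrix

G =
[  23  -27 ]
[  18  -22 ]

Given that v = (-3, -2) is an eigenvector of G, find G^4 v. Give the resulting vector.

First find the eigenvalue: Gv = (-15, -10) = 5·(-3, -2), so λ = 5.
Then G^4 v = λ^4·v = 5^4·(-3, -2) = 625·(-3, -2) = (-1875, -1250).

(-1875, -1250)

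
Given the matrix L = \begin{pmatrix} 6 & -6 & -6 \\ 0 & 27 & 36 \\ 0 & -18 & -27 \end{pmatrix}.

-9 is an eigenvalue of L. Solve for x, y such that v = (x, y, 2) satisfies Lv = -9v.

We need (L + 9I)v = 0.
L + 9I = [[15, -6, -6], [0, 36, 36], [0, -18, -18]].
Row 1: (15)·x + (-6)·y + (-6)·2 = 0
Row 2: (0)·x + (36)·y + (36)·2 = 0
Row 3: (0)·x + (-18)·y + (-18)·2 = 0
Solving gives x = 0, y = -2.
Check: L·(0, -2, 2) = (0, 18, -18) = -9·(0, -2, 2).

0, -2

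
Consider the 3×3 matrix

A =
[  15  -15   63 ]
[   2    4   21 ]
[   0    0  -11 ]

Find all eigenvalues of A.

-11, 9, 10

Set up det(λI - A) = 0.
Expanding along the first row, p(λ) = λ^3 - 8λ^2 - 119λ + 990.
Rational-root test: λ = 9 gives p(9) = 0.
Factor out (λ - 9): p(λ) = (λ - 9)·(λ^2 + λ - 110).
The quadratic factors as (λ + 11)·(λ - 10).
Eigenvalues: -11, 9, 10.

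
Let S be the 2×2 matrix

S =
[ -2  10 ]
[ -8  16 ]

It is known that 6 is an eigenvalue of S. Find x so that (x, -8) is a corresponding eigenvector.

-10

We need (S - 6I)v = 0.
S - 6I = [[-8, 10], [-8, 10]].
Row 1: (-8)·x + (10)·-8 = 0
Row 2: (-8)·x + (10)·-8 = 0
Solving gives x = -10.
Check: S·(-10, -8) = (-60, -48) = 6·(-10, -8).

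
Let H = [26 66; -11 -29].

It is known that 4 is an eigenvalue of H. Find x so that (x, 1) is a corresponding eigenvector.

We need (H - 4I)v = 0.
H - 4I = [[22, 66], [-11, -33]].
Row 1: (22)·x + (66)·1 = 0
Row 2: (-11)·x + (-33)·1 = 0
Solving gives x = -3.
Check: H·(-3, 1) = (-12, 4) = 4·(-3, 1).

-3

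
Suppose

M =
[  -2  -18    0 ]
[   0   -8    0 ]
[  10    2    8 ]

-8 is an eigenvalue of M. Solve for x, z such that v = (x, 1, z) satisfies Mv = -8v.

3, -2

We need (M + 8I)v = 0.
M + 8I = [[6, -18, 0], [0, 0, 0], [10, 2, 16]].
Row 1: (6)·x + (-18)·1 + (0)·z = 0
Row 2: (0)·x + (0)·1 + (0)·z = 0
Row 3: (10)·x + (2)·1 + (16)·z = 0
Solving gives x = 3, z = -2.
Check: M·(3, 1, -2) = (-24, -8, 16) = -8·(3, 1, -2).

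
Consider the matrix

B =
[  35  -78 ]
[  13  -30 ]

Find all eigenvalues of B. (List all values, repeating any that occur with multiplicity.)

det(B - λI) = (35 - λ)(-30 - λ) - (-78)·(13) = λ^2 - 5λ - 36.
This factors as (λ + 4)·(λ - 9) = 0.
Eigenvalues: -4, 9.

-4, 9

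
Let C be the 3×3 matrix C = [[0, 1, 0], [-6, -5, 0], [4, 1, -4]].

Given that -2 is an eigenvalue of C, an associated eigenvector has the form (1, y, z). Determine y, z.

We need (C + 2I)v = 0.
C + 2I = [[2, 1, 0], [-6, -3, 0], [4, 1, -2]].
Row 1: (2)·1 + (1)·y + (0)·z = 0
Row 2: (-6)·1 + (-3)·y + (0)·z = 0
Row 3: (4)·1 + (1)·y + (-2)·z = 0
Solving gives y = -2, z = 1.
Check: C·(1, -2, 1) = (-2, 4, -2) = -2·(1, -2, 1).

-2, 1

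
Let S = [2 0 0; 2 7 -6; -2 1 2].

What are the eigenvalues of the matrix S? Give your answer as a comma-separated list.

The characteristic polynomial is p(μ) = det(μI - S).
Cofactor expansion gives p(μ) = μ^3 - 11μ^2 + 38μ - 40.
Rational-root test: μ = 4 gives p(4) = 0.
Dividing by (μ - 4) leaves μ^2 - 7μ + 10.
The quadratic factors as (μ - 2)·(μ - 5).
Eigenvalues: 2, 4, 5.

2, 4, 5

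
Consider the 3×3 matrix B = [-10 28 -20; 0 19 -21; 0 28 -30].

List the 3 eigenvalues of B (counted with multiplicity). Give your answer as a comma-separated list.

Set up det(sI - B) = 0.
Cofactor expansion gives p(s) = s^3 + 21s^2 + 128s + 180.
Rational-root test: s = -10 gives p(-10) = 0.
Factor out (s + 10): p(s) = (s + 10)·(s^2 + 11s + 18).
The quadratic factors as (s + 9)·(s + 2).
Eigenvalues: -10, -9, -2.

-10, -9, -2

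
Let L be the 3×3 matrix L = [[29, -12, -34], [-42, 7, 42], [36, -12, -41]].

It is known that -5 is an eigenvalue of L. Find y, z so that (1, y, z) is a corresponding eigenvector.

We need (L + 5I)v = 0.
L + 5I = [[34, -12, -34], [-42, 12, 42], [36, -12, -36]].
Row 1: (34)·1 + (-12)·y + (-34)·z = 0
Row 2: (-42)·1 + (12)·y + (42)·z = 0
Row 3: (36)·1 + (-12)·y + (-36)·z = 0
Solving gives y = 0, z = 1.
Check: L·(1, 0, 1) = (-5, 0, -5) = -5·(1, 0, 1).

0, 1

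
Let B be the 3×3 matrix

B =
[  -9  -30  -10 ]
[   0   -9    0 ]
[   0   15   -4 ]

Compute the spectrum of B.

-9, -9, -4

Compute the characteristic polynomial p(t) = det(tI - B).
Cofactor expansion gives p(t) = t^3 + 22t^2 + 153t + 324.
Try t = -4: p(-4) = 0, so -4 is a root.
Dividing by (t + 4) leaves t^2 + 18t + 81.
The quadratic factor is (t + 9)^2.
Eigenvalues: -9, -9, -4.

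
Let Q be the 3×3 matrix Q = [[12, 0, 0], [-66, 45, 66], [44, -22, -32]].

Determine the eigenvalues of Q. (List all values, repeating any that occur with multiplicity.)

Compute the characteristic polynomial p(μ) = det(μI - Q).
Cofactor expansion gives p(μ) = μ^3 - 25μ^2 + 168μ - 144.
Since p(1) = 0, μ = 1 is a root.
Dividing by (μ - 1) leaves μ^2 - 24μ + 144.
The quadratic factor is (μ - 12)^2.
Eigenvalues: 1, 12, 12.

1, 12, 12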